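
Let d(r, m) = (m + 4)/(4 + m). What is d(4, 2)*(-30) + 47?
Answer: 17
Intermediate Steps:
d(r, m) = 1 (d(r, m) = (4 + m)/(4 + m) = 1)
d(4, 2)*(-30) + 47 = 1*(-30) + 47 = -30 + 47 = 17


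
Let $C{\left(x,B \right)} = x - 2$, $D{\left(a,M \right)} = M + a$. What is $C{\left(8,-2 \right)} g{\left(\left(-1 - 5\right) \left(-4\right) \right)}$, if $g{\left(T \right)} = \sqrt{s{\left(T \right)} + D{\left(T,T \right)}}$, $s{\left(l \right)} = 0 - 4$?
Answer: $12 \sqrt{11} \approx 39.799$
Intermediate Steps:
$s{\left(l \right)} = -4$
$C{\left(x,B \right)} = -2 + x$
$g{\left(T \right)} = \sqrt{-4 + 2 T}$ ($g{\left(T \right)} = \sqrt{-4 + \left(T + T\right)} = \sqrt{-4 + 2 T}$)
$C{\left(8,-2 \right)} g{\left(\left(-1 - 5\right) \left(-4\right) \right)} = \left(-2 + 8\right) \sqrt{-4 + 2 \left(-1 - 5\right) \left(-4\right)} = 6 \sqrt{-4 + 2 \left(\left(-6\right) \left(-4\right)\right)} = 6 \sqrt{-4 + 2 \cdot 24} = 6 \sqrt{-4 + 48} = 6 \sqrt{44} = 6 \cdot 2 \sqrt{11} = 12 \sqrt{11}$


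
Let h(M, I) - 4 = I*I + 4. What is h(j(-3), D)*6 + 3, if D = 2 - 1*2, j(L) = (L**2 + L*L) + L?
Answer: 51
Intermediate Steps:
j(L) = L + 2*L**2 (j(L) = (L**2 + L**2) + L = 2*L**2 + L = L + 2*L**2)
D = 0 (D = 2 - 2 = 0)
h(M, I) = 8 + I**2 (h(M, I) = 4 + (I*I + 4) = 4 + (I**2 + 4) = 4 + (4 + I**2) = 8 + I**2)
h(j(-3), D)*6 + 3 = (8 + 0**2)*6 + 3 = (8 + 0)*6 + 3 = 8*6 + 3 = 48 + 3 = 51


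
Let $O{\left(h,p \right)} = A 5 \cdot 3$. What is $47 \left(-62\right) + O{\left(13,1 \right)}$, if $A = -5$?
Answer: $-2989$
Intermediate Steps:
$O{\left(h,p \right)} = -75$ ($O{\left(h,p \right)} = \left(-5\right) 5 \cdot 3 = \left(-25\right) 3 = -75$)
$47 \left(-62\right) + O{\left(13,1 \right)} = 47 \left(-62\right) - 75 = -2914 - 75 = -2989$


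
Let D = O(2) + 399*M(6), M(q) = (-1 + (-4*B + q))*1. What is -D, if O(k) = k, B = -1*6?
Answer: -11573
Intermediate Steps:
B = -6
M(q) = 23 + q (M(q) = (-1 + (-4*(-6) + q))*1 = (-1 + (24 + q))*1 = (23 + q)*1 = 23 + q)
D = 11573 (D = 2 + 399*(23 + 6) = 2 + 399*29 = 2 + 11571 = 11573)
-D = -1*11573 = -11573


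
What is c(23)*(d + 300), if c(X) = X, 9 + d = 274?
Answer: 12995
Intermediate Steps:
d = 265 (d = -9 + 274 = 265)
c(23)*(d + 300) = 23*(265 + 300) = 23*565 = 12995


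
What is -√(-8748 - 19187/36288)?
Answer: -11*I*√374813/72 ≈ -93.534*I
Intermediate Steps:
-√(-8748 - 19187/36288) = -√(-8748 - 19187*1/36288) = -√(-8748 - 2741/5184) = -√(-45352373/5184) = -11*I*√374813/72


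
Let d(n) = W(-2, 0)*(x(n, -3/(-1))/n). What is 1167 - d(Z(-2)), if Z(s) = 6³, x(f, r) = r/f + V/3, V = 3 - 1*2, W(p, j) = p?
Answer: 9074617/7776 ≈ 1167.0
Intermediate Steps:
V = 1 (V = 3 - 2 = 1)
x(f, r) = ⅓ + r/f (x(f, r) = r/f + 1/3 = r/f + 1*(⅓) = r/f + ⅓ = ⅓ + r/f)
Z(s) = 216
d(n) = -2*(3 + n/3)/n² (d(n) = -2*(-3/(-1) + n/3)/n/n = -2*(-3*(-1) + n/3)/n/n = -2*(3 + n/3)/n/n = -2*(3 + n/3)/n²)
1167 - d(Z(-2)) = 1167 - 2*(-9 - 1*216)/(3*216²) = 1167 - 2*(-9 - 216)/(3*46656) = 1167 - 2*(-225)/(3*46656) = 1167 - 1*(-25/7776) = 1167 + 25/7776 = 9074617/7776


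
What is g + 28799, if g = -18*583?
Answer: 18305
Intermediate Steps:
g = -10494
g + 28799 = -10494 + 28799 = 18305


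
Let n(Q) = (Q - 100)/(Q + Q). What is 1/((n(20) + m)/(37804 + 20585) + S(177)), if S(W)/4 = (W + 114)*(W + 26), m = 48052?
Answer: 58389/13796901638 ≈ 4.2320e-6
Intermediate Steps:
n(Q) = (-100 + Q)/(2*Q) (n(Q) = (-100 + Q)/((2*Q)) = (-100 + Q)*(1/(2*Q)) = (-100 + Q)/(2*Q))
S(W) = 4*(26 + W)*(114 + W) (S(W) = 4*((W + 114)*(W + 26)) = 4*((114 + W)*(26 + W)) = 4*((26 + W)*(114 + W)) = 4*(26 + W)*(114 + W))
1/((n(20) + m)/(37804 + 20585) + S(177)) = 1/(((½)*(-100 + 20)/20 + 48052)/(37804 + 20585) + (11856 + 4*177² + 560*177)) = 1/(((½)*(1/20)*(-80) + 48052)/58389 + (11856 + 4*31329 + 99120)) = 1/((-2 + 48052)*(1/58389) + (11856 + 125316 + 99120)) = 1/(48050*(1/58389) + 236292) = 1/(48050/58389 + 236292) = 1/(13796901638/58389) = 58389/13796901638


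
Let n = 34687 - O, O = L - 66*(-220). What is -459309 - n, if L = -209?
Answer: -479685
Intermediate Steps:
O = 14311 (O = -209 - 66*(-220) = -209 + 14520 = 14311)
n = 20376 (n = 34687 - 1*14311 = 34687 - 14311 = 20376)
-459309 - n = -459309 - 1*20376 = -459309 - 20376 = -479685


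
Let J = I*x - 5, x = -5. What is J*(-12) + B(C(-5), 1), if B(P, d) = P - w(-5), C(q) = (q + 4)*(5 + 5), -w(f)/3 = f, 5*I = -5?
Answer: -25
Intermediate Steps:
I = -1 (I = (⅕)*(-5) = -1)
w(f) = -3*f
C(q) = 40 + 10*q (C(q) = (4 + q)*10 = 40 + 10*q)
B(P, d) = -15 + P (B(P, d) = P - (-3)*(-5) = P - 1*15 = P - 15 = -15 + P)
J = 0 (J = -1*(-5) - 5 = 5 - 5 = 0)
J*(-12) + B(C(-5), 1) = 0*(-12) + (-15 + (40 + 10*(-5))) = 0 + (-15 + (40 - 50)) = 0 + (-15 - 10) = 0 - 25 = -25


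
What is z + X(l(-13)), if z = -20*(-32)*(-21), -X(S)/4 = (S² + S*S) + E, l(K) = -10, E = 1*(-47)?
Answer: -14052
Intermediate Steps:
E = -47
X(S) = 188 - 8*S² (X(S) = -4*((S² + S*S) - 47) = -4*((S² + S²) - 47) = -4*(2*S² - 47) = -4*(-47 + 2*S²) = 188 - 8*S²)
z = -13440 (z = 640*(-21) = -13440)
z + X(l(-13)) = -13440 + (188 - 8*(-10)²) = -13440 + (188 - 8*100) = -13440 + (188 - 800) = -13440 - 612 = -14052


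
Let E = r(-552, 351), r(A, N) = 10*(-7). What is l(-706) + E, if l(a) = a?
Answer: -776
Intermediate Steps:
r(A, N) = -70
E = -70
l(-706) + E = -706 - 70 = -776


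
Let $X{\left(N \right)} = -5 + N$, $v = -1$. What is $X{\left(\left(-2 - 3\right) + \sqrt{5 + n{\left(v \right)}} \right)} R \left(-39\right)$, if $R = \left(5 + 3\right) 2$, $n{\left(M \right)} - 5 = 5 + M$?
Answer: $6240 - 624 \sqrt{14} \approx 3905.2$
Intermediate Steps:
$n{\left(M \right)} = 10 + M$ ($n{\left(M \right)} = 5 + \left(5 + M\right) = 10 + M$)
$R = 16$ ($R = 8 \cdot 2 = 16$)
$X{\left(\left(-2 - 3\right) + \sqrt{5 + n{\left(v \right)}} \right)} R \left(-39\right) = \left(-5 + \left(\left(-2 - 3\right) + \sqrt{5 + \left(10 - 1\right)}\right)\right) 16 \left(-39\right) = \left(-5 - \left(5 - \sqrt{5 + 9}\right)\right) 16 \left(-39\right) = \left(-5 - \left(5 - \sqrt{14}\right)\right) 16 \left(-39\right) = \left(-10 + \sqrt{14}\right) 16 \left(-39\right) = \left(-160 + 16 \sqrt{14}\right) \left(-39\right) = 6240 - 624 \sqrt{14}$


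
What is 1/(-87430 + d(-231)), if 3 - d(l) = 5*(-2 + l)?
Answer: -1/86262 ≈ -1.1593e-5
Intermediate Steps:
d(l) = 13 - 5*l (d(l) = 3 - 5*(-2 + l) = 3 - (-10 + 5*l) = 3 + (10 - 5*l) = 13 - 5*l)
1/(-87430 + d(-231)) = 1/(-87430 + (13 - 5*(-231))) = 1/(-87430 + (13 + 1155)) = 1/(-87430 + 1168) = 1/(-86262) = -1/86262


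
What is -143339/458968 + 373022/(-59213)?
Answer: -179692693503/27176872184 ≈ -6.6120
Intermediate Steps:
-143339/458968 + 373022/(-59213) = -143339*1/458968 + 373022*(-1/59213) = -143339/458968 - 373022/59213 = -179692693503/27176872184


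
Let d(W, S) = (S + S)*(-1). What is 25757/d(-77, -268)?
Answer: 25757/536 ≈ 48.054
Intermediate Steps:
d(W, S) = -2*S (d(W, S) = (2*S)*(-1) = -2*S)
25757/d(-77, -268) = 25757/((-2*(-268))) = 25757/536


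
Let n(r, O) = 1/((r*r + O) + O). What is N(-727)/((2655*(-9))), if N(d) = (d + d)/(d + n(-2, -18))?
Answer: -46528/555917175 ≈ -8.3696e-5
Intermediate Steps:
n(r, O) = 1/(r**2 + 2*O) (n(r, O) = 1/((r**2 + O) + O) = 1/((O + r**2) + O) = 1/(r**2 + 2*O))
N(d) = 2*d/(-1/32 + d) (N(d) = (d + d)/(d + 1/((-2)**2 + 2*(-18))) = (2*d)/(d + 1/(4 - 36)) = (2*d)/(d + 1/(-32)) = (2*d)/(d - 1/32) = (2*d)/(-1/32 + d) = 2*d/(-1/32 + d))
N(-727)/((2655*(-9))) = (64*(-727)/(-1 + 32*(-727)))/((2655*(-9))) = (64*(-727)/(-1 - 23264))/(-23895) = (64*(-727)/(-23265))*(-1/23895) = (64*(-727)*(-1/23265))*(-1/23895) = (46528/23265)*(-1/23895) = -46528/555917175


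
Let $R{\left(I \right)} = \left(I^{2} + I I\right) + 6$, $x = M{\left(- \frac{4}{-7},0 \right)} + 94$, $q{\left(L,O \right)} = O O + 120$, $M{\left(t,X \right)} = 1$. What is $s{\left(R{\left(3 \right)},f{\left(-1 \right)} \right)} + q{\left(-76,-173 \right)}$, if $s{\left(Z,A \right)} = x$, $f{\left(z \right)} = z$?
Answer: $30144$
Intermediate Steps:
$q{\left(L,O \right)} = 120 + O^{2}$ ($q{\left(L,O \right)} = O^{2} + 120 = 120 + O^{2}$)
$x = 95$ ($x = 1 + 94 = 95$)
$R{\left(I \right)} = 6 + 2 I^{2}$ ($R{\left(I \right)} = \left(I^{2} + I^{2}\right) + 6 = 2 I^{2} + 6 = 6 + 2 I^{2}$)
$s{\left(Z,A \right)} = 95$
$s{\left(R{\left(3 \right)},f{\left(-1 \right)} \right)} + q{\left(-76,-173 \right)} = 95 + \left(120 + \left(-173\right)^{2}\right) = 95 + \left(120 + 29929\right) = 95 + 30049 = 30144$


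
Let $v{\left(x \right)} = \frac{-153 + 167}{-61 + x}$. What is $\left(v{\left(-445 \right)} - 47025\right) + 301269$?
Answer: $\frac{64323725}{253} \approx 2.5424 \cdot 10^{5}$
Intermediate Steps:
$v{\left(x \right)} = \frac{14}{-61 + x}$
$\left(v{\left(-445 \right)} - 47025\right) + 301269 = \left(\frac{14}{-61 - 445} - 47025\right) + 301269 = \left(\frac{14}{-506} - 47025\right) + 301269 = \left(14 \left(- \frac{1}{506}\right) - 47025\right) + 301269 = \left(- \frac{7}{253} - 47025\right) + 301269 = - \frac{11897332}{253} + 301269 = \frac{64323725}{253}$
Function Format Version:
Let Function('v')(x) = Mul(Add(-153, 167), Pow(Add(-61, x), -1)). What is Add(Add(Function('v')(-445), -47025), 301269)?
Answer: Rational(64323725, 253) ≈ 2.5424e+5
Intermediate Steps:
Function('v')(x) = Mul(14, Pow(Add(-61, x), -1))
Add(Add(Function('v')(-445), -47025), 301269) = Add(Add(Mul(14, Pow(Add(-61, -445), -1)), -47025), 301269) = Add(Add(Mul(14, Pow(-506, -1)), -47025), 301269) = Add(Add(Mul(14, Rational(-1, 506)), -47025), 301269) = Add(Add(Rational(-7, 253), -47025), 301269) = Add(Rational(-11897332, 253), 301269) = Rational(64323725, 253)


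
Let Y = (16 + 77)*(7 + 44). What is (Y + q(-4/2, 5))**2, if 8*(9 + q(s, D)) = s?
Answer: 358534225/16 ≈ 2.2408e+7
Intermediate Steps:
q(s, D) = -9 + s/8
Y = 4743 (Y = 93*51 = 4743)
(Y + q(-4/2, 5))**2 = (4743 + (-9 + (-4/2)/8))**2 = (4743 + (-9 + (-4*1/2)/8))**2 = (4743 + (-9 + (1/8)*(-2)))**2 = (4743 + (-9 - 1/4))**2 = (4743 - 37/4)**2 = (18935/4)**2 = 358534225/16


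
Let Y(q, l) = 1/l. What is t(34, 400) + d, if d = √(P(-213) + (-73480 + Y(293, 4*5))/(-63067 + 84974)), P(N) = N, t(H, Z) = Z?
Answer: 400 + I*√10383197150165/219070 ≈ 400.0 + 14.709*I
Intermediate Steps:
d = I*√10383197150165/219070 (d = √(-213 + (-73480 + 1/(4*5))/(-63067 + 84974)) = √(-213 + (-73480 + 1/20)/21907) = √(-213 + (-73480 + 1/20)*(1/21907)) = √(-213 - 1469599/20*1/21907) = √(-213 - 1469599/438140) = √(-94793419/438140) = I*√10383197150165/219070 ≈ 14.709*I)
t(34, 400) + d = 400 + I*√10383197150165/219070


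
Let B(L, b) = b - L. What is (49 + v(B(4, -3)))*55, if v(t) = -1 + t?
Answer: 2255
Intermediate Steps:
(49 + v(B(4, -3)))*55 = (49 + (-1 + (-3 - 1*4)))*55 = (49 + (-1 + (-3 - 4)))*55 = (49 + (-1 - 7))*55 = (49 - 8)*55 = 41*55 = 2255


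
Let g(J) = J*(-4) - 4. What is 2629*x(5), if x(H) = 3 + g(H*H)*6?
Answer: -1632609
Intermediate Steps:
g(J) = -4 - 4*J (g(J) = -4*J - 4 = -4 - 4*J)
x(H) = -21 - 24*H² (x(H) = 3 + (-4 - 4*H*H)*6 = 3 + (-4 - 4*H²)*6 = 3 + (-24 - 24*H²) = -21 - 24*H²)
2629*x(5) = 2629*(-21 - 24*5²) = 2629*(-21 - 24*25) = 2629*(-21 - 600) = 2629*(-621) = -1632609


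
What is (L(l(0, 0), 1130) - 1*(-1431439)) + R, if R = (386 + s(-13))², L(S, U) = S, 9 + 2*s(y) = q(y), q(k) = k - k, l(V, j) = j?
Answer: 6307925/4 ≈ 1.5770e+6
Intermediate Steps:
q(k) = 0
s(y) = -9/2 (s(y) = -9/2 + (½)*0 = -9/2 + 0 = -9/2)
R = 582169/4 (R = (386 - 9/2)² = (763/2)² = 582169/4 ≈ 1.4554e+5)
(L(l(0, 0), 1130) - 1*(-1431439)) + R = (0 - 1*(-1431439)) + 582169/4 = (0 + 1431439) + 582169/4 = 1431439 + 582169/4 = 6307925/4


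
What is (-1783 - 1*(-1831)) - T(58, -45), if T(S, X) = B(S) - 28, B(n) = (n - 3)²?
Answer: -2949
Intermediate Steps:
B(n) = (-3 + n)²
T(S, X) = -28 + (-3 + S)² (T(S, X) = (-3 + S)² - 28 = -28 + (-3 + S)²)
(-1783 - 1*(-1831)) - T(58, -45) = (-1783 - 1*(-1831)) - (-28 + (-3 + 58)²) = (-1783 + 1831) - (-28 + 55²) = 48 - (-28 + 3025) = 48 - 1*2997 = 48 - 2997 = -2949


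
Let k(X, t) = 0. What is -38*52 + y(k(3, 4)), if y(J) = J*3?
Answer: -1976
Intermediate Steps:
y(J) = 3*J
-38*52 + y(k(3, 4)) = -38*52 + 3*0 = -1976 + 0 = -1976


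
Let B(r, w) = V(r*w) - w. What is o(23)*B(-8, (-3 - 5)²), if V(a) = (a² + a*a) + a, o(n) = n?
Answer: 12045376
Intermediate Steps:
V(a) = a + 2*a² (V(a) = (a² + a²) + a = 2*a² + a = a + 2*a²)
B(r, w) = -w + r*w*(1 + 2*r*w) (B(r, w) = (r*w)*(1 + 2*(r*w)) - w = (r*w)*(1 + 2*r*w) - w = r*w*(1 + 2*r*w) - w = -w + r*w*(1 + 2*r*w))
o(23)*B(-8, (-3 - 5)²) = 23*((-3 - 5)²*(-1 - 8*(1 + 2*(-8)*(-3 - 5)²))) = 23*((-8)²*(-1 - 8*(1 + 2*(-8)*(-8)²))) = 23*(64*(-1 - 8*(1 + 2*(-8)*64))) = 23*(64*(-1 - 8*(1 - 1024))) = 23*(64*(-1 - 8*(-1023))) = 23*(64*(-1 + 8184)) = 23*(64*8183) = 23*523712 = 12045376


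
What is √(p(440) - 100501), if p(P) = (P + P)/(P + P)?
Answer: 10*I*√1005 ≈ 317.02*I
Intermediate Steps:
p(P) = 1 (p(P) = (2*P)/((2*P)) = (2*P)*(1/(2*P)) = 1)
√(p(440) - 100501) = √(1 - 100501) = √(-100500) = 10*I*√1005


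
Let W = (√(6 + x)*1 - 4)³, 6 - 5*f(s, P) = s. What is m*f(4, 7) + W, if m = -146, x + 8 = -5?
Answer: -192/5 + 41*I*√7 ≈ -38.4 + 108.48*I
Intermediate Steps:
x = -13 (x = -8 - 5 = -13)
f(s, P) = 6/5 - s/5
W = (-4 + I*√7)³ (W = (√(6 - 13)*1 - 4)³ = (√(-7)*1 - 4)³ = ((I*√7)*1 - 4)³ = (I*√7 - 4)³ = (-4 + I*√7)³ ≈ 20.0 + 108.48*I)
m*f(4, 7) + W = -146*(6/5 - ⅕*4) + (20 + 41*I*√7) = -146*(6/5 - ⅘) + (20 + 41*I*√7) = -146*⅖ + (20 + 41*I*√7) = -292/5 + (20 + 41*I*√7) = -192/5 + 41*I*√7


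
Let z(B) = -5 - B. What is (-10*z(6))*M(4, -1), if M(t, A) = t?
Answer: 440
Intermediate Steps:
(-10*z(6))*M(4, -1) = -10*(-5 - 1*6)*4 = -10*(-5 - 6)*4 = -10*(-11)*4 = 110*4 = 440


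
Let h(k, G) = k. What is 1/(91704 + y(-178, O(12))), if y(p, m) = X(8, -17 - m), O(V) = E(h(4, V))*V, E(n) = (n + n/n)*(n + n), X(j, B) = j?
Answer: 1/91712 ≈ 1.0904e-5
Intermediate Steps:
E(n) = 2*n*(1 + n) (E(n) = (n + 1)*(2*n) = (1 + n)*(2*n) = 2*n*(1 + n))
O(V) = 40*V (O(V) = (2*4*(1 + 4))*V = (2*4*5)*V = 40*V)
y(p, m) = 8
1/(91704 + y(-178, O(12))) = 1/(91704 + 8) = 1/91712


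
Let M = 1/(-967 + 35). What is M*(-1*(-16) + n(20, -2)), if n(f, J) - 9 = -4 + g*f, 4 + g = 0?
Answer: 59/932 ≈ 0.063305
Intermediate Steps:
g = -4 (g = -4 + 0 = -4)
n(f, J) = 5 - 4*f (n(f, J) = 9 + (-4 - 4*f) = 5 - 4*f)
M = -1/932 (M = 1/(-932) = -1/932 ≈ -0.0010730)
M*(-1*(-16) + n(20, -2)) = -(-1*(-16) + (5 - 4*20))/932 = -(16 + (5 - 80))/932 = -(16 - 75)/932 = -1/932*(-59) = 59/932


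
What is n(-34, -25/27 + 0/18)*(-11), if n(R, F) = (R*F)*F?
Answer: 233750/729 ≈ 320.64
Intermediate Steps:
n(R, F) = R*F² (n(R, F) = (F*R)*F = R*F²)
n(-34, -25/27 + 0/18)*(-11) = -34*(-25/27 + 0/18)²*(-11) = -34*(-25*1/27 + 0*(1/18))²*(-11) = -34*(-25/27 + 0)²*(-11) = -34*(-25/27)²*(-11) = -34*625/729*(-11) = -21250/729*(-11) = 233750/729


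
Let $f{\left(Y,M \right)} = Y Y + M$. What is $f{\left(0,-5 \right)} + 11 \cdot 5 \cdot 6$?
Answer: $325$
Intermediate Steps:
$f{\left(Y,M \right)} = M + Y^{2}$ ($f{\left(Y,M \right)} = Y^{2} + M = M + Y^{2}$)
$f{\left(0,-5 \right)} + 11 \cdot 5 \cdot 6 = \left(-5 + 0^{2}\right) + 11 \cdot 5 \cdot 6 = \left(-5 + 0\right) + 11 \cdot 30 = -5 + 330 = 325$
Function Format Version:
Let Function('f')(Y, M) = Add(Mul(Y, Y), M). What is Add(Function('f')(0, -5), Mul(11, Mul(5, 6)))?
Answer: 325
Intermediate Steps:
Function('f')(Y, M) = Add(M, Pow(Y, 2)) (Function('f')(Y, M) = Add(Pow(Y, 2), M) = Add(M, Pow(Y, 2)))
Add(Function('f')(0, -5), Mul(11, Mul(5, 6))) = Add(Add(-5, Pow(0, 2)), Mul(11, Mul(5, 6))) = Add(Add(-5, 0), Mul(11, 30)) = Add(-5, 330) = 325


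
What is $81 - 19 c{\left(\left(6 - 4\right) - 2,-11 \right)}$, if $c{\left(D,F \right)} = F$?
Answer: $290$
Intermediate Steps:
$81 - 19 c{\left(\left(6 - 4\right) - 2,-11 \right)} = 81 - -209 = 81 + 209 = 290$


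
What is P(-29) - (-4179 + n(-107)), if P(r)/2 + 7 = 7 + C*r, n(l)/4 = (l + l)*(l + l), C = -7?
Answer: -178599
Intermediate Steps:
n(l) = 16*l² (n(l) = 4*((l + l)*(l + l)) = 4*((2*l)*(2*l)) = 4*(4*l²) = 16*l²)
P(r) = -14*r (P(r) = -14 + 2*(7 - 7*r) = -14 + (14 - 14*r) = -14*r)
P(-29) - (-4179 + n(-107)) = -14*(-29) - (-4179 + 16*(-107)²) = 406 - (-4179 + 16*11449) = 406 - (-4179 + 183184) = 406 - 1*179005 = 406 - 179005 = -178599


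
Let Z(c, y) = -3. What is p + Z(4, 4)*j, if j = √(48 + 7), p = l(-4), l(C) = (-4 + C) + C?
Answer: -12 - 3*√55 ≈ -34.249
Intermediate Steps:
l(C) = -4 + 2*C
p = -12 (p = -4 + 2*(-4) = -4 - 8 = -12)
j = √55 ≈ 7.4162
p + Z(4, 4)*j = -12 - 3*√55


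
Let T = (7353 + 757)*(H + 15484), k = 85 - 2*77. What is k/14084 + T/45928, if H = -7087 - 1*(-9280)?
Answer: 126192855653/40428122 ≈ 3121.4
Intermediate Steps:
H = 2193 (H = -7087 + 9280 = 2193)
k = -69 (k = 85 - 154 = -69)
T = 143360470 (T = (7353 + 757)*(2193 + 15484) = 8110*17677 = 143360470)
k/14084 + T/45928 = -69/14084 + 143360470/45928 = -69*1/14084 + 143360470*(1/45928) = -69/14084 + 71680235/22964 = 126192855653/40428122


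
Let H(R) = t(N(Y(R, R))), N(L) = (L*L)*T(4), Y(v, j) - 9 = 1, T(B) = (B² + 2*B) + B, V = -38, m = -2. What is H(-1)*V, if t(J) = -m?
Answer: -76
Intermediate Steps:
T(B) = B² + 3*B
Y(v, j) = 10 (Y(v, j) = 9 + 1 = 10)
N(L) = 28*L² (N(L) = (L*L)*(4*(3 + 4)) = L²*(4*7) = L²*28 = 28*L²)
t(J) = 2 (t(J) = -1*(-2) = 2)
H(R) = 2
H(-1)*V = 2*(-38) = -76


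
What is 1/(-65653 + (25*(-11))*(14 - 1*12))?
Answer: -1/66203 ≈ -1.5105e-5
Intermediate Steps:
1/(-65653 + (25*(-11))*(14 - 1*12)) = 1/(-65653 - 275*(14 - 12)) = 1/(-65653 - 275*2) = 1/(-65653 - 550) = 1/(-66203) = -1/66203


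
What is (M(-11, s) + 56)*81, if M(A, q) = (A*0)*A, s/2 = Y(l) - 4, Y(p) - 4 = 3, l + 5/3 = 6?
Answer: 4536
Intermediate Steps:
l = 13/3 (l = -5/3 + 6 = 13/3 ≈ 4.3333)
Y(p) = 7 (Y(p) = 4 + 3 = 7)
s = 6 (s = 2*(7 - 4) = 2*3 = 6)
M(A, q) = 0 (M(A, q) = 0*A = 0)
(M(-11, s) + 56)*81 = (0 + 56)*81 = 56*81 = 4536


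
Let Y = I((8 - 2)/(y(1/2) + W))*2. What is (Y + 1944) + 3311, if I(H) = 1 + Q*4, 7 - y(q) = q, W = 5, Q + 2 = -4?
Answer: 5209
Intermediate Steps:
Q = -6 (Q = -2 - 4 = -6)
y(q) = 7 - q
I(H) = -23 (I(H) = 1 - 6*4 = 1 - 24 = -23)
Y = -46 (Y = -23*2 = -46)
(Y + 1944) + 3311 = (-46 + 1944) + 3311 = 1898 + 3311 = 5209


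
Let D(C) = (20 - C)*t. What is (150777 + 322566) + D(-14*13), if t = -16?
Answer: 470111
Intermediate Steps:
D(C) = -320 + 16*C (D(C) = (20 - C)*(-16) = -320 + 16*C)
(150777 + 322566) + D(-14*13) = (150777 + 322566) + (-320 + 16*(-14*13)) = 473343 + (-320 + 16*(-182)) = 473343 + (-320 - 2912) = 473343 - 3232 = 470111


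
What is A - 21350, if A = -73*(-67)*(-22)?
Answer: -128952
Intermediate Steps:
A = -107602 (A = 4891*(-22) = -107602)
A - 21350 = -107602 - 21350 = -128952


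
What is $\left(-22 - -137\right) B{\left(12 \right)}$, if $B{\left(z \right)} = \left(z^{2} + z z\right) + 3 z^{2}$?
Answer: $82800$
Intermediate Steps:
$B{\left(z \right)} = 5 z^{2}$ ($B{\left(z \right)} = \left(z^{2} + z^{2}\right) + 3 z^{2} = 2 z^{2} + 3 z^{2} = 5 z^{2}$)
$\left(-22 - -137\right) B{\left(12 \right)} = \left(-22 - -137\right) 5 \cdot 12^{2} = \left(-22 + 137\right) 5 \cdot 144 = 115 \cdot 720 = 82800$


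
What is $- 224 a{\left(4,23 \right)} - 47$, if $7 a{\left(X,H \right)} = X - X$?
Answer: $-47$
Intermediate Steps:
$a{\left(X,H \right)} = 0$ ($a{\left(X,H \right)} = \frac{X - X}{7} = \frac{1}{7} \cdot 0 = 0$)
$- 224 a{\left(4,23 \right)} - 47 = \left(-224\right) 0 - 47 = 0 - 47 = -47$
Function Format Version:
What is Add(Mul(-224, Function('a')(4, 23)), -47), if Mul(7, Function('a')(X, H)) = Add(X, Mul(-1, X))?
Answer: -47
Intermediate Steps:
Function('a')(X, H) = 0 (Function('a')(X, H) = Mul(Rational(1, 7), Add(X, Mul(-1, X))) = Mul(Rational(1, 7), 0) = 0)
Add(Mul(-224, Function('a')(4, 23)), -47) = Add(Mul(-224, 0), -47) = Add(0, -47) = -47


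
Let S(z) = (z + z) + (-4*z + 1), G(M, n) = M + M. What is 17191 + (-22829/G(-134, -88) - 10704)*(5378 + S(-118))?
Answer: -15974801257/268 ≈ -5.9607e+7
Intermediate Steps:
G(M, n) = 2*M
S(z) = 1 - 2*z (S(z) = 2*z + (1 - 4*z) = 1 - 2*z)
17191 + (-22829/G(-134, -88) - 10704)*(5378 + S(-118)) = 17191 + (-22829/(2*(-134)) - 10704)*(5378 + (1 - 2*(-118))) = 17191 + (-22829/(-268) - 10704)*(5378 + (1 + 236)) = 17191 + (-22829*(-1/268) - 10704)*(5378 + 237) = 17191 + (22829/268 - 10704)*5615 = 17191 - 2845843/268*5615 = 17191 - 15979408445/268 = -15974801257/268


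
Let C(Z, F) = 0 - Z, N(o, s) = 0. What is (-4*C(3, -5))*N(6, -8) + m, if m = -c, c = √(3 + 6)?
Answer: -3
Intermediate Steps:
c = 3 (c = √9 = 3)
C(Z, F) = -Z
m = -3 (m = -1*3 = -3)
(-4*C(3, -5))*N(6, -8) + m = -(-4)*3*0 - 3 = -4*(-3)*0 - 3 = 12*0 - 3 = 0 - 3 = -3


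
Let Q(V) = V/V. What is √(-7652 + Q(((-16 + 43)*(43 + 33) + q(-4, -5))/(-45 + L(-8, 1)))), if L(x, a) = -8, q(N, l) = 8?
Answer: I*√7651 ≈ 87.47*I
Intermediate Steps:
Q(V) = 1
√(-7652 + Q(((-16 + 43)*(43 + 33) + q(-4, -5))/(-45 + L(-8, 1)))) = √(-7652 + 1) = √(-7651) = I*√7651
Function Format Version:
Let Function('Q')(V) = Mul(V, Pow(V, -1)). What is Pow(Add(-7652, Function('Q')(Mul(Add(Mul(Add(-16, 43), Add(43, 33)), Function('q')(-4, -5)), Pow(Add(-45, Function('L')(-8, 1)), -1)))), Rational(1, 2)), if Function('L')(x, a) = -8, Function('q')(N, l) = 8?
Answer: Mul(I, Pow(7651, Rational(1, 2))) ≈ Mul(87.470, I)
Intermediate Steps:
Function('Q')(V) = 1
Pow(Add(-7652, Function('Q')(Mul(Add(Mul(Add(-16, 43), Add(43, 33)), Function('q')(-4, -5)), Pow(Add(-45, Function('L')(-8, 1)), -1)))), Rational(1, 2)) = Pow(Add(-7652, 1), Rational(1, 2)) = Pow(-7651, Rational(1, 2)) = Mul(I, Pow(7651, Rational(1, 2)))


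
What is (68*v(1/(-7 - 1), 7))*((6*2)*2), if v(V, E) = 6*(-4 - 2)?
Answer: -58752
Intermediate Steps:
v(V, E) = -36 (v(V, E) = 6*(-6) = -36)
(68*v(1/(-7 - 1), 7))*((6*2)*2) = (68*(-36))*((6*2)*2) = -29376*2 = -2448*24 = -58752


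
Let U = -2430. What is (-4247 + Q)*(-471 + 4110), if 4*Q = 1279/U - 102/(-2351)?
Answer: -117726518871617/7617240 ≈ -1.5455e+7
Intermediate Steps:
Q = -2759069/22851720 (Q = (1279/(-2430) - 102/(-2351))/4 = (1279*(-1/2430) - 102*(-1/2351))/4 = (-1279/2430 + 102/2351)/4 = (¼)*(-2759069/5712930) = -2759069/22851720 ≈ -0.12074)
(-4247 + Q)*(-471 + 4110) = (-4247 - 2759069/22851720)*(-471 + 4110) = -97054013909/22851720*3639 = -117726518871617/7617240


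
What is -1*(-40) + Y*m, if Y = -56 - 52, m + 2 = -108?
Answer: 11920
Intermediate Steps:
m = -110 (m = -2 - 108 = -110)
Y = -108
-1*(-40) + Y*m = -1*(-40) - 108*(-110) = 40 + 11880 = 11920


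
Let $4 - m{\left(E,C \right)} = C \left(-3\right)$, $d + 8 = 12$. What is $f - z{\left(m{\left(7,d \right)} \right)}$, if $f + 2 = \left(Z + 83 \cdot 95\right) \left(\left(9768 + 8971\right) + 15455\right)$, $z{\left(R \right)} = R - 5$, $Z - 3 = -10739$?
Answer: $-97487107$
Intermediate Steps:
$Z = -10736$ ($Z = 3 - 10739 = -10736$)
$d = 4$ ($d = -8 + 12 = 4$)
$m{\left(E,C \right)} = 4 + 3 C$ ($m{\left(E,C \right)} = 4 - C \left(-3\right) = 4 - - 3 C = 4 + 3 C$)
$z{\left(R \right)} = -5 + R$
$f = -97487096$ ($f = -2 + \left(-10736 + 83 \cdot 95\right) \left(\left(9768 + 8971\right) + 15455\right) = -2 + \left(-10736 + 7885\right) \left(18739 + 15455\right) = -2 - 97487094 = -97487096$)
$f - z{\left(m{\left(7,d \right)} \right)} = -97487096 - \left(-5 + \left(4 + 3 \cdot 4\right)\right) = -97487096 - \left(-5 + \left(4 + 12\right)\right) = -97487096 - \left(-5 + 16\right) = -97487096 - 11 = -97487107$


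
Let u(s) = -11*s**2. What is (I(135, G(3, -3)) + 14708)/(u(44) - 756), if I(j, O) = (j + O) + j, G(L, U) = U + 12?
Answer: -14987/22052 ≈ -0.67962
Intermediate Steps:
G(L, U) = 12 + U
I(j, O) = O + 2*j (I(j, O) = (O + j) + j = O + 2*j)
(I(135, G(3, -3)) + 14708)/(u(44) - 756) = (((12 - 3) + 2*135) + 14708)/(-11*44**2 - 756) = ((9 + 270) + 14708)/(-11*1936 - 756) = (279 + 14708)/(-21296 - 756) = 14987/(-22052) = 14987*(-1/22052) = -14987/22052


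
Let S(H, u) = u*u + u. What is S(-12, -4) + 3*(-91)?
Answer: -261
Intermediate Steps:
S(H, u) = u + u² (S(H, u) = u² + u = u + u²)
S(-12, -4) + 3*(-91) = -4*(1 - 4) + 3*(-91) = -4*(-3) - 273 = 12 - 273 = -261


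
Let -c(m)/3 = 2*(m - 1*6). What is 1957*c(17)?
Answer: -129162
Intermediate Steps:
c(m) = 36 - 6*m (c(m) = -6*(m - 1*6) = -6*(m - 6) = -6*(-6 + m) = -3*(-12 + 2*m) = 36 - 6*m)
1957*c(17) = 1957*(36 - 6*17) = 1957*(36 - 102) = 1957*(-66) = -129162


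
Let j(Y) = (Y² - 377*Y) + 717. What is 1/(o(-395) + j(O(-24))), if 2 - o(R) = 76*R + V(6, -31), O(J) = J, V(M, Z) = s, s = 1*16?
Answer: 1/40347 ≈ 2.4785e-5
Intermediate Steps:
s = 16
V(M, Z) = 16
o(R) = -14 - 76*R (o(R) = 2 - (76*R + 16) = 2 - (16 + 76*R) = 2 + (-16 - 76*R) = -14 - 76*R)
j(Y) = 717 + Y² - 377*Y
1/(o(-395) + j(O(-24))) = 1/((-14 - 76*(-395)) + (717 + (-24)² - 377*(-24))) = 1/((-14 + 30020) + (717 + 576 + 9048)) = 1/(30006 + 10341) = 1/40347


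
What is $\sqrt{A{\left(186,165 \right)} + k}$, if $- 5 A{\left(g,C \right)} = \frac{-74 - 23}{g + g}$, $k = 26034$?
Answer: $\frac{\sqrt{22516851705}}{930} \approx 161.35$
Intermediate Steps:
$A{\left(g,C \right)} = \frac{97}{10 g}$ ($A{\left(g,C \right)} = - \frac{\left(-74 - 23\right) \frac{1}{g + g}}{5} = - \frac{\left(-97\right) \frac{1}{2 g}}{5} = - \frac{\left(- \frac{97}{2}\right) \frac{1}{g}}{5} = \frac{97}{10 g}$)
$\sqrt{A{\left(186,165 \right)} + k} = \sqrt{\frac{97}{10 \cdot 186} + 26034} = \sqrt{\frac{97}{10} \cdot \frac{1}{186} + 26034} = \sqrt{\frac{97}{1860} + 26034} = \sqrt{\frac{48423337}{1860}} = \frac{\sqrt{22516851705}}{930}$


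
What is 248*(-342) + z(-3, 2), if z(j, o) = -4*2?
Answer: -84824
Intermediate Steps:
z(j, o) = -8
248*(-342) + z(-3, 2) = 248*(-342) - 8 = -84816 - 8 = -84824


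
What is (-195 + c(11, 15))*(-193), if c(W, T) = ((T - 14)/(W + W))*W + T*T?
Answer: -11773/2 ≈ -5886.5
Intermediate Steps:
c(W, T) = -7 + T**2 + T/2 (c(W, T) = ((-14 + T)/((2*W)))*W + T**2 = ((-14 + T)*(1/(2*W)))*W + T**2 = ((-14 + T)/(2*W))*W + T**2 = (-7 + T/2) + T**2 = -7 + T**2 + T/2)
(-195 + c(11, 15))*(-193) = (-195 + (-7 + 15**2 + (1/2)*15))*(-193) = (-195 + (-7 + 225 + 15/2))*(-193) = (-195 + 451/2)*(-193) = (61/2)*(-193) = -11773/2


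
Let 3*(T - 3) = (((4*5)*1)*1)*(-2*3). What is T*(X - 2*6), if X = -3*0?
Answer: 444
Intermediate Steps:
X = 0
T = -37 (T = 3 + ((((4*5)*1)*1)*(-2*3))/3 = 3 + (((20*1)*1)*(-6))/3 = 3 + ((20*1)*(-6))/3 = 3 + (20*(-6))/3 = 3 + (⅓)*(-120) = 3 - 40 = -37)
T*(X - 2*6) = -37*(0 - 2*6) = -37*(0 - 12) = -37*(-12) = 444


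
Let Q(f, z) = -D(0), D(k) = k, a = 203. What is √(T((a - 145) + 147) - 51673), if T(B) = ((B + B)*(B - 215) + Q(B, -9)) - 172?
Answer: I*√55945 ≈ 236.53*I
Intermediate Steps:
Q(f, z) = 0 (Q(f, z) = -1*0 = 0)
T(B) = -172 + 2*B*(-215 + B) (T(B) = ((B + B)*(B - 215) + 0) - 172 = ((2*B)*(-215 + B) + 0) - 172 = (2*B*(-215 + B) + 0) - 172 = 2*B*(-215 + B) - 172 = -172 + 2*B*(-215 + B))
√(T((a - 145) + 147) - 51673) = √((-172 - 430*((203 - 145) + 147) + 2*((203 - 145) + 147)²) - 51673) = √((-172 - 430*(58 + 147) + 2*(58 + 147)²) - 51673) = √((-172 - 430*205 + 2*205²) - 51673) = √((-172 - 88150 + 2*42025) - 51673) = √((-172 - 88150 + 84050) - 51673) = √(-4272 - 51673) = √(-55945) = I*√55945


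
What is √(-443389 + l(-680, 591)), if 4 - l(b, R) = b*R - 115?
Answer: I*√41390 ≈ 203.45*I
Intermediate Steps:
l(b, R) = 119 - R*b (l(b, R) = 4 - (b*R - 115) = 4 - (R*b - 115) = 4 - (-115 + R*b) = 4 + (115 - R*b) = 119 - R*b)
√(-443389 + l(-680, 591)) = √(-443389 + (119 - 1*591*(-680))) = √(-443389 + (119 + 401880)) = √(-443389 + 401999) = √(-41390) = I*√41390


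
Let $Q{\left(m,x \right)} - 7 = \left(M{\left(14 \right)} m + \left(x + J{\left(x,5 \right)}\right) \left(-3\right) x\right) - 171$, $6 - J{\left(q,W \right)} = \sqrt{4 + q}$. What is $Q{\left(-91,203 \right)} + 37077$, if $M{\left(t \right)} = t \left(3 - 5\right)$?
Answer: $-87820 + 1827 \sqrt{23} \approx -79058.0$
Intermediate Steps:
$J{\left(q,W \right)} = 6 - \sqrt{4 + q}$
$M{\left(t \right)} = - 2 t$ ($M{\left(t \right)} = t \left(-2\right) = - 2 t$)
$Q{\left(m,x \right)} = -164 - 28 m + x \left(-18 - 3 x + 3 \sqrt{4 + x}\right)$ ($Q{\left(m,x \right)} = 7 - \left(171 - \left(-2\right) 14 m - \left(x - \left(-6 + \sqrt{4 + x}\right)\right) \left(-3\right) x\right) = 7 - \left(171 + 28 m - \left(6 + x - \sqrt{4 + x}\right) \left(-3\right) x\right) = 7 - \left(171 + 28 m - \left(-18 - 3 x + 3 \sqrt{4 + x}\right) x\right) = 7 - \left(171 + 28 m - x \left(-18 - 3 x + 3 \sqrt{4 + x}\right)\right) = -164 - 28 m + x \left(-18 - 3 x + 3 \sqrt{4 + x}\right)$)
$Q{\left(-91,203 \right)} + 37077 = \left(-164 - -2548 - 3 \cdot 203^{2} + 3 \cdot 203 \left(-6 + \sqrt{4 + 203}\right)\right) + 37077 = \left(-164 + 2548 - 123627 + 3 \cdot 203 \left(-6 + \sqrt{207}\right)\right) + 37077 = \left(-164 + 2548 - 123627 + 3 \cdot 203 \left(-6 + 3 \sqrt{23}\right)\right) + 37077 = \left(-164 + 2548 - 123627 - \left(3654 - 1827 \sqrt{23}\right)\right) + 37077 = \left(-124897 + 1827 \sqrt{23}\right) + 37077 = -87820 + 1827 \sqrt{23}$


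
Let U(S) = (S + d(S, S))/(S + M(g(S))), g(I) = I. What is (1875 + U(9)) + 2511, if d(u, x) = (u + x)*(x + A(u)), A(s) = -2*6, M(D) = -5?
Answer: 17499/4 ≈ 4374.8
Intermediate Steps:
A(s) = -12
d(u, x) = (-12 + x)*(u + x) (d(u, x) = (u + x)*(x - 12) = (u + x)*(-12 + x) = (-12 + x)*(u + x))
U(S) = (-23*S + 2*S**2)/(-5 + S) (U(S) = (S + (S**2 - 12*S - 12*S + S*S))/(S - 5) = (S + (S**2 - 12*S - 12*S + S**2))/(-5 + S) = (S + (-24*S + 2*S**2))/(-5 + S) = (-23*S + 2*S**2)/(-5 + S))
(1875 + U(9)) + 2511 = (1875 + 9*(-23 + 2*9)/(-5 + 9)) + 2511 = (1875 + 9*(-23 + 18)/4) + 2511 = (1875 + 9*(1/4)*(-5)) + 2511 = (1875 - 45/4) + 2511 = 7455/4 + 2511 = 17499/4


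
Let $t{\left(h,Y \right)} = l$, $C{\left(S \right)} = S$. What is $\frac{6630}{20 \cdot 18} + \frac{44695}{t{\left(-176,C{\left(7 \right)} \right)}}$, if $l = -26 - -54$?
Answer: $\frac{4844}{3} \approx 1614.7$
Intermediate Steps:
$l = 28$ ($l = -26 + 54 = 28$)
$t{\left(h,Y \right)} = 28$
$\frac{6630}{20 \cdot 18} + \frac{44695}{t{\left(-176,C{\left(7 \right)} \right)}} = \frac{6630}{20 \cdot 18} + \frac{44695}{28} = \frac{6630}{360} + 44695 \cdot \frac{1}{28} = 6630 \cdot \frac{1}{360} + \frac{6385}{4} = \frac{221}{12} + \frac{6385}{4} = \frac{4844}{3}$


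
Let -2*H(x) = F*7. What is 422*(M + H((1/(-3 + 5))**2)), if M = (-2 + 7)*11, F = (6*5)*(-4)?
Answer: 200450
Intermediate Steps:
F = -120 (F = 30*(-4) = -120)
M = 55 (M = 5*11 = 55)
H(x) = 420 (H(x) = -(-60)*7 = -1/2*(-840) = 420)
422*(M + H((1/(-3 + 5))**2)) = 422*(55 + 420) = 422*475 = 200450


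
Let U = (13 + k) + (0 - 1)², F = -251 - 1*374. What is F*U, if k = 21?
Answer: -21875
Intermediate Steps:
F = -625 (F = -251 - 374 = -625)
U = 35 (U = (13 + 21) + (0 - 1)² = 34 + (-1)² = 34 + 1 = 35)
F*U = -625*35 = -21875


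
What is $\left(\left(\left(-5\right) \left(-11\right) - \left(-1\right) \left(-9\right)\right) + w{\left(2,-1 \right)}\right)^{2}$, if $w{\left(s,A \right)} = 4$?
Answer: $2500$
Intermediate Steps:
$\left(\left(\left(-5\right) \left(-11\right) - \left(-1\right) \left(-9\right)\right) + w{\left(2,-1 \right)}\right)^{2} = \left(\left(\left(-5\right) \left(-11\right) - \left(-1\right) \left(-9\right)\right) + 4\right)^{2} = \left(\left(55 - 9\right) + 4\right)^{2} = \left(46 + 4\right)^{2} = 50^{2} = 2500$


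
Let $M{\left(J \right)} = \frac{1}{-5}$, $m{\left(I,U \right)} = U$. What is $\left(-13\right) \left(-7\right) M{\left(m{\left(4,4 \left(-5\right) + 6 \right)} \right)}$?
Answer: $- \frac{91}{5} \approx -18.2$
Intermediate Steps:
$M{\left(J \right)} = - \frac{1}{5}$
$\left(-13\right) \left(-7\right) M{\left(m{\left(4,4 \left(-5\right) + 6 \right)} \right)} = \left(-13\right) \left(-7\right) \left(- \frac{1}{5}\right) = 91 \left(- \frac{1}{5}\right) = - \frac{91}{5}$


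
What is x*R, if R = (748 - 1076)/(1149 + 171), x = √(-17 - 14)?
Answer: -41*I*√31/165 ≈ -1.3835*I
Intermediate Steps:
x = I*√31 (x = √(-31) = I*√31 ≈ 5.5678*I)
R = -41/165 (R = -328/1320 = -328*1/1320 = -41/165 ≈ -0.24848)
x*R = (I*√31)*(-41/165) = -41*I*√31/165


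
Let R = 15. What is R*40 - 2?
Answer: 598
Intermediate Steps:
R*40 - 2 = 15*40 - 2 = 600 - 2 = 598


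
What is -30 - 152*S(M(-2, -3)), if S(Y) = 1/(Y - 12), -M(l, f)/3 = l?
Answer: -14/3 ≈ -4.6667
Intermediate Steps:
M(l, f) = -3*l
S(Y) = 1/(-12 + Y)
-30 - 152*S(M(-2, -3)) = -30 - 152/(-12 - 3*(-2)) = -30 - 152/(-12 + 6) = -30 - 152/(-6) = -30 - 152*(-⅙) = -30 + 76/3 = -14/3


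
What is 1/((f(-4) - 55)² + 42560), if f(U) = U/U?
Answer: 1/45476 ≈ 2.1990e-5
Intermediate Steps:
f(U) = 1
1/((f(-4) - 55)² + 42560) = 1/((1 - 55)² + 42560) = 1/((-54)² + 42560) = 1/(2916 + 42560) = 1/45476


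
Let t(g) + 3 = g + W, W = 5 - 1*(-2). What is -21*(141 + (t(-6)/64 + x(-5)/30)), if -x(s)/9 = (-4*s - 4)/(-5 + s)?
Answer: -2376339/800 ≈ -2970.4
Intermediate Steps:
W = 7 (W = 5 + 2 = 7)
t(g) = 4 + g (t(g) = -3 + (g + 7) = -3 + (7 + g) = 4 + g)
x(s) = -9*(-4 - 4*s)/(-5 + s) (x(s) = -9*(-4*s - 4)/(-5 + s) = -9*(-4 - 4*s)/(-5 + s))
-21*(141 + (t(-6)/64 + x(-5)/30)) = -21*(141 + ((4 - 6)/64 + (36*(1 - 5)/(-5 - 5))/30)) = -21*(141 + (-2*1/64 + (36*(-4)/(-10))*(1/30))) = -21*(141 + (-1/32 + (36*(-⅒)*(-4))*(1/30))) = -21*(141 + (-1/32 + (72/5)*(1/30))) = -21*(141 + (-1/32 + 12/25)) = -21*(141 + 359/800) = -21*113159/800 = -2376339/800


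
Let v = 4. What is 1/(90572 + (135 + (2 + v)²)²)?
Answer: 1/119813 ≈ 8.3463e-6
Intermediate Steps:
1/(90572 + (135 + (2 + v)²)²) = 1/(90572 + (135 + (2 + 4)²)²) = 1/(90572 + (135 + 6²)²) = 1/(90572 + (135 + 36)²) = 1/(90572 + 171²) = 1/(90572 + 29241) = 1/119813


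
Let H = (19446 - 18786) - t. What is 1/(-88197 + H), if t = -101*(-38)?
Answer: -1/91375 ≈ -1.0944e-5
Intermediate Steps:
t = 3838
H = -3178 (H = (19446 - 18786) - 1*3838 = 660 - 3838 = -3178)
1/(-88197 + H) = 1/(-88197 - 3178) = 1/(-91375) = -1/91375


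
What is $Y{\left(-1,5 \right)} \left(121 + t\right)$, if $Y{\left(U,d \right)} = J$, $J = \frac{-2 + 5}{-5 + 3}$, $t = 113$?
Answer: $-351$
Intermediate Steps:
$J = - \frac{3}{2}$ ($J = \frac{3}{-2} = 3 \left(- \frac{1}{2}\right) = - \frac{3}{2} \approx -1.5$)
$Y{\left(U,d \right)} = - \frac{3}{2}$
$Y{\left(-1,5 \right)} \left(121 + t\right) = - \frac{3 \left(121 + 113\right)}{2} = \left(- \frac{3}{2}\right) 234 = -351$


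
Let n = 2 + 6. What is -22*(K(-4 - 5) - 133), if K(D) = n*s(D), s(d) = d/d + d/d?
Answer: 2574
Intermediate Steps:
s(d) = 2 (s(d) = 1 + 1 = 2)
n = 8
K(D) = 16 (K(D) = 8*2 = 16)
-22*(K(-4 - 5) - 133) = -22*(16 - 133) = -22*(-117) = 2574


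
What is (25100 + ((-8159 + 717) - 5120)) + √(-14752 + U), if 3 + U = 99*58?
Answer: 12538 + I*√9013 ≈ 12538.0 + 94.937*I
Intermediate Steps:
U = 5739 (U = -3 + 99*58 = -3 + 5742 = 5739)
(25100 + ((-8159 + 717) - 5120)) + √(-14752 + U) = (25100 + ((-8159 + 717) - 5120)) + √(-14752 + 5739) = (25100 + (-7442 - 5120)) + √(-9013) = (25100 - 12562) + I*√9013 = 12538 + I*√9013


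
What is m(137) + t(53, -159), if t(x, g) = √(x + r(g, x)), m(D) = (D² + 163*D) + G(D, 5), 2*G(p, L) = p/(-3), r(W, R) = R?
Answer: 246463/6 + √106 ≈ 41087.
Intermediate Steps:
G(p, L) = -p/6 (G(p, L) = (p/(-3))/2 = (p*(-⅓))/2 = (-p/3)/2 = -p/6)
m(D) = D² + 977*D/6 (m(D) = (D² + 163*D) - D/6 = D² + 977*D/6)
t(x, g) = √2*√x (t(x, g) = √(x + x) = √(2*x) = √2*√x)
m(137) + t(53, -159) = (⅙)*137*(977 + 6*137) + √2*√53 = (⅙)*137*(977 + 822) + √106 = (⅙)*137*1799 + √106 = 246463/6 + √106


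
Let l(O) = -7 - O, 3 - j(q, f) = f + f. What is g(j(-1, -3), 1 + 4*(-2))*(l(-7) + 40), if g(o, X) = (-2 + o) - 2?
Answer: 200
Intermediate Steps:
j(q, f) = 3 - 2*f (j(q, f) = 3 - (f + f) = 3 - 2*f)
g(o, X) = -4 + o
g(j(-1, -3), 1 + 4*(-2))*(l(-7) + 40) = (-4 + (3 - 2*(-3)))*((-7 - 1*(-7)) + 40) = (-4 + (3 + 6))*((-7 + 7) + 40) = (-4 + 9)*(0 + 40) = 5*40 = 200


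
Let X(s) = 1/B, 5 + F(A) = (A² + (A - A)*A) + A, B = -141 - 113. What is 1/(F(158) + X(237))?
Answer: 254/6379717 ≈ 3.9814e-5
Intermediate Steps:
B = -254
F(A) = -5 + A + A² (F(A) = -5 + ((A² + (A - A)*A) + A) = -5 + ((A² + 0*A) + A) = -5 + ((A² + 0) + A) = -5 + (A² + A) = -5 + (A + A²) = -5 + A + A²)
X(s) = -1/254 (X(s) = 1/(-254) = -1/254)
1/(F(158) + X(237)) = 1/((-5 + 158 + 158²) - 1/254) = 1/((-5 + 158 + 24964) - 1/254) = 1/(25117 - 1/254) = 1/(6379717/254) = 254/6379717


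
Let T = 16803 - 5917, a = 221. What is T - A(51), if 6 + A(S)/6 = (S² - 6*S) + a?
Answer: -4174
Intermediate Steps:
A(S) = 1290 - 36*S + 6*S² (A(S) = -36 + 6*((S² - 6*S) + 221) = -36 + 6*(221 + S² - 6*S) = -36 + (1326 - 36*S + 6*S²) = 1290 - 36*S + 6*S²)
T = 10886
T - A(51) = 10886 - (1290 - 36*51 + 6*51²) = 10886 - (1290 - 1836 + 6*2601) = 10886 - (1290 - 1836 + 15606) = 10886 - 1*15060 = 10886 - 15060 = -4174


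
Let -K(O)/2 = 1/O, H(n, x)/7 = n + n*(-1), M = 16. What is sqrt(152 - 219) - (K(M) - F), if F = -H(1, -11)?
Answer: 1/8 + I*sqrt(67) ≈ 0.125 + 8.1853*I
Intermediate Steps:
H(n, x) = 0 (H(n, x) = 7*(n + n*(-1)) = 7*(n - n) = 7*0 = 0)
K(O) = -2/O
F = 0 (F = -1*0 = 0)
sqrt(152 - 219) - (K(M) - F) = sqrt(152 - 219) - (-2/16 - 1*0) = sqrt(-67) - (-2*1/16 + 0) = I*sqrt(67) - (-1/8 + 0) = I*sqrt(67) - 1*(-1/8) = I*sqrt(67) + 1/8 = 1/8 + I*sqrt(67)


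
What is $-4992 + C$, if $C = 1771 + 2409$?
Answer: $-812$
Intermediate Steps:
$C = 4180$
$-4992 + C = -4992 + 4180 = -812$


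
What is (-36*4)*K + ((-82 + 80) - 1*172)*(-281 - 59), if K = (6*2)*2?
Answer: 55704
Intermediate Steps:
K = 24 (K = 12*2 = 24)
(-36*4)*K + ((-82 + 80) - 1*172)*(-281 - 59) = -36*4*24 + ((-82 + 80) - 1*172)*(-281 - 59) = -144*24 + (-2 - 172)*(-340) = -3456 - 174*(-340) = -3456 + 59160 = 55704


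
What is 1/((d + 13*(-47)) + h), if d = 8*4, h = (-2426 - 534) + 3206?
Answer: -1/333 ≈ -0.0030030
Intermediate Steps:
h = 246 (h = -2960 + 3206 = 246)
d = 32
1/((d + 13*(-47)) + h) = 1/((32 + 13*(-47)) + 246) = 1/((32 - 611) + 246) = 1/(-579 + 246) = 1/(-333) = -1/333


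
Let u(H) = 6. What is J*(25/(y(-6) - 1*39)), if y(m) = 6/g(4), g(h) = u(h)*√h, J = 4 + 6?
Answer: -500/77 ≈ -6.4935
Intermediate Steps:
J = 10
g(h) = 6*√h
y(m) = ½ (y(m) = 6/((6*√4)) = 6/((6*2)) = 6/12 = 6*(1/12) = ½)
J*(25/(y(-6) - 1*39)) = 10*(25/(½ - 1*39)) = 10*(25/(½ - 39)) = 10*(25/(-77/2)) = 10*(25*(-2/77)) = 10*(-50/77) = -500/77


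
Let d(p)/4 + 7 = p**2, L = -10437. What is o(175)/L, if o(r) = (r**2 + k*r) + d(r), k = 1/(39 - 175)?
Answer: -991477/67592 ≈ -14.669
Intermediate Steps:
k = -1/136 (k = 1/(-136) = -1/136 ≈ -0.0073529)
d(p) = -28 + 4*p**2
o(r) = -28 + 5*r**2 - r/136 (o(r) = (r**2 - r/136) + (-28 + 4*r**2) = -28 + 5*r**2 - r/136)
o(175)/L = (-28 + 5*175**2 - 1/136*175)/(-10437) = (-28 + 5*30625 - 175/136)*(-1/10437) = (-28 + 153125 - 175/136)*(-1/10437) = (20821017/136)*(-1/10437) = -991477/67592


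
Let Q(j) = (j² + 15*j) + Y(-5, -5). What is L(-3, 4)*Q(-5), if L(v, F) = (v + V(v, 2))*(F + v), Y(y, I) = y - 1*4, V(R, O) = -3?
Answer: 354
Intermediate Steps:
Y(y, I) = -4 + y (Y(y, I) = y - 4 = -4 + y)
L(v, F) = (-3 + v)*(F + v) (L(v, F) = (v - 3)*(F + v) = (-3 + v)*(F + v))
Q(j) = -9 + j² + 15*j (Q(j) = (j² + 15*j) + (-4 - 5) = (j² + 15*j) - 9 = -9 + j² + 15*j)
L(-3, 4)*Q(-5) = ((-3)² - 3*4 - 3*(-3) + 4*(-3))*(-9 + (-5)² + 15*(-5)) = (9 - 12 + 9 - 12)*(-9 + 25 - 75) = -6*(-59) = 354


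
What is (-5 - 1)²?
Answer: 36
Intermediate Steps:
(-5 - 1)² = (-6)² = 36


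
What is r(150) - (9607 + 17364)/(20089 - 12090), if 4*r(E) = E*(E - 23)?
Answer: 76136533/15998 ≈ 4759.1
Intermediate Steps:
r(E) = E*(-23 + E)/4 (r(E) = (E*(E - 23))/4 = (E*(-23 + E))/4 = E*(-23 + E)/4)
r(150) - (9607 + 17364)/(20089 - 12090) = (¼)*150*(-23 + 150) - (9607 + 17364)/(20089 - 12090) = (¼)*150*127 - 26971/7999 = 9525/2 - 26971/7999 = 76136533/15998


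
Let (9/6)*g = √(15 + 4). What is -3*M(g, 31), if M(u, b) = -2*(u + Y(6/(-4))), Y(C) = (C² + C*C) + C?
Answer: 18 + 4*√19 ≈ 35.436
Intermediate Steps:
g = 2*√19/3 (g = 2*√(15 + 4)/3 = 2*√19/3 ≈ 2.9059)
Y(C) = C + 2*C² (Y(C) = (C² + C²) + C = 2*C² + C = C + 2*C²)
M(u, b) = -6 - 2*u (M(u, b) = -2*(u + (6/(-4))*(1 + 2*(6/(-4)))) = -2*(u + (6*(-¼))*(1 + 2*(6*(-¼)))) = -2*(u - 3*(1 + 2*(-3/2))/2) = -2*(u - 3*(1 - 3)/2) = -2*(u - 3/2*(-2)) = -2*(u + 3) = -2*(3 + u) = -6 - 2*u)
-3*M(g, 31) = -3*(-6 - 4*√19/3) = 18 + 4*√19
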